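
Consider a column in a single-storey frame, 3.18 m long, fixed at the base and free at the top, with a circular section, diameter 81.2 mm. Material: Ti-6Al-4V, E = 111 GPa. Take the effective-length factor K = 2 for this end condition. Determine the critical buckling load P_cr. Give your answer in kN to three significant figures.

I = πd⁴/64 = π×81.2⁴/64 = 2.134×10^6 mm⁴
I = 2.134×10^6 mm⁴ = 2.134×10^-6 m⁴
Effective length L_e = K·L = 2 × 3.18 = 6.360 m
P_cr = π²EI / L_e² = π² × 111×10⁹ × 2.134×10^-6 / 6.360² = 5.780×10^4 N

P_cr ≈ 57.8 kN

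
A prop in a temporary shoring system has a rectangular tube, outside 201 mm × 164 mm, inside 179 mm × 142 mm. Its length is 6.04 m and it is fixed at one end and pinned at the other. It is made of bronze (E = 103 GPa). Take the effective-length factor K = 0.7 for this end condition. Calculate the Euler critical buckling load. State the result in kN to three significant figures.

Weak-axis I_min = (h_o·b_o³ − h_i·b_i³)/12 with b_o = 164, b_i = 142.0 mm (shorter outer/inner sides).
I_min = (201×164³ − 179.0×142.0³)/12 = 3.117×10^7 mm⁴
I = 3.117×10^7 mm⁴ = 3.117×10^-5 m⁴
Effective length L_e = K·L = 0.7 × 6.04 = 4.228 m
P_cr = π²EI / L_e² = π² × 103×10⁹ × 3.117×10^-5 / 4.228² = 1.773×10^6 N

P_cr ≈ 1770 kN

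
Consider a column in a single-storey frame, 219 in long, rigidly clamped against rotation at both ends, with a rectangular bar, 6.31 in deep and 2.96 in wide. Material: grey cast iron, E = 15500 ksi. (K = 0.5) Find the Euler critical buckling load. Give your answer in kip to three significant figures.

Buckling occurs about the weak axis: I_min = h·b³/12 with b = 2.96 in (the shorter side).
I_min = 6.31×2.96³/12 = 13.64 in⁴
Effective length L_e = K·L = 0.5 × 219 = 109.5 in
P_cr = π²EI / L_e² = π² × 15500×10³ × 13.64 / 109.5² = 1.740×10^5 lb

P_cr ≈ 174 kip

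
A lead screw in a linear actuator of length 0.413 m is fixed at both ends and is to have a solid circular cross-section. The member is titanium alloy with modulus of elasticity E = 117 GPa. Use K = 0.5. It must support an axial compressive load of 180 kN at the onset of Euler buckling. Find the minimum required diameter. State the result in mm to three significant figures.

L_e = K·L = 0.5 × 0.413 = 0.2065 m
Required I = P_cr·L_e²/(π²E) = 1.800×10^5 × 0.2065² / (π² × 1.17×10^11) = 6.647×10^-9 m⁴
I_req = 6.647×10^3 mm⁴
Solid circle: I = πd⁴/64  ⇒  d = (64I/π)^(1/4) = (64×6.647×10^3/π)^(1/4) = 19.2 mm

d ≈ 19.2 mm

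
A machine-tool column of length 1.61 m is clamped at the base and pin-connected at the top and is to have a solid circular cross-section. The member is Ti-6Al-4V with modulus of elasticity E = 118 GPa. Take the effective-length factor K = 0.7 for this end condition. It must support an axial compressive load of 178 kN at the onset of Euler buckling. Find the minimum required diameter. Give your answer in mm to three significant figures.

d ≈ 44.6 mm

L_e = K·L = 0.7 × 1.61 = 1.127 m
Required I = P_cr·L_e²/(π²E) = 1.780×10^5 × 1.127² / (π² × 1.18×10^11) = 1.941×10^-7 m⁴
I_req = 1.941×10^5 mm⁴
Solid circle: I = πd⁴/64  ⇒  d = (64I/π)^(1/4) = (64×1.941×10^5/π)^(1/4) = 44.6 mm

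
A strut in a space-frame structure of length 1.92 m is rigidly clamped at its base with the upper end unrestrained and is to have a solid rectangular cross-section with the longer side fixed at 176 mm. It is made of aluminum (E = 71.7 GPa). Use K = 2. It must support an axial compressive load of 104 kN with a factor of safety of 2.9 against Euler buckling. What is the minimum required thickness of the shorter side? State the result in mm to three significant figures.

b ≈ 75.4 mm

Required P_cr = n·P = 2.9 × 104 = 301.6 kN
L_e = K·L = 2 × 1.92 = 3.840 m
Required I = P_cr·L_e²/(π²E) = 3.016×10^5 × 3.840² / (π² × 7.17×10^10) = 6.285×10^-6 m⁴
I_req = 6.285×10^6 mm⁴
Rectangle, weak axis: I_min = h·b³/12 with h = 176 mm fixed  ⇒  b = (12I/h)^(1/3) = 75.4 mm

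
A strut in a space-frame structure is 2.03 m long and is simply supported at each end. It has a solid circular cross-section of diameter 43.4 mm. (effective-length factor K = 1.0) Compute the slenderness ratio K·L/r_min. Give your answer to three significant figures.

λ ≈ 187

For a solid circle r = d/4 = 43.4/4 = 10.85 mm
L_e = K·L = 1 × 2.03 m = 2.030 m = 2030.0 mm
λ = L_e / r_min = 2030.0 / 10.85 = 187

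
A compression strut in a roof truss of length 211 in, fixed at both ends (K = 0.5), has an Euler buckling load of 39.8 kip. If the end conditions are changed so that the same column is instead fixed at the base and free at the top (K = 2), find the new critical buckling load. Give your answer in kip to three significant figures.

P_cr ∝ 1/K², so P_cr,new = P_cr,old × (K_old/K_new)² = 39.8 × (0.5/2)²
= 39.8 × 0.06250 = 2.49 kip

P_cr ≈ 2.49 kip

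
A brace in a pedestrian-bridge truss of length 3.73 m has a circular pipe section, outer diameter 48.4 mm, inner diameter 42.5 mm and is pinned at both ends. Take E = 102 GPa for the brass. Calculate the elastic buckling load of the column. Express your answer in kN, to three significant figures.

d_o = 48.4 mm, d_i = 42.5 mm
I = π(d_o⁴ − d_i⁴)/64 = π(48.4⁴ − 42.50⁴)/64 = 1.092×10^5 mm⁴
I = 1.092×10^5 mm⁴ = 1.092×10^-7 m⁴
Effective length L_e = K·L = 1 × 3.73 = 3.730 m
P_cr = π²EI / L_e² = π² × 102×10⁹ × 1.092×10^-7 / 3.730² = 7.903×10^3 N

P_cr ≈ 7.90 kN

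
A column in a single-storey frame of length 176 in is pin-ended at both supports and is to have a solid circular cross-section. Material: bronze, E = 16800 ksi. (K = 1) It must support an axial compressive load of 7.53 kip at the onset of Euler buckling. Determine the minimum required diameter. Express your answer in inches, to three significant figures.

L_e = K·L = 1 × 176 = 176.0 in
Required I = P_cr·L_e²/(π²E) = 7.530×10^3 × 176.0² / (π² × 1.68×10^7) = 1.407 in⁴
Solid circle: I = πd⁴/64  ⇒  d = (64I/π)^(1/4) = (64×1.407/π)^(1/4) = 2.31 in

d ≈ 2.31 in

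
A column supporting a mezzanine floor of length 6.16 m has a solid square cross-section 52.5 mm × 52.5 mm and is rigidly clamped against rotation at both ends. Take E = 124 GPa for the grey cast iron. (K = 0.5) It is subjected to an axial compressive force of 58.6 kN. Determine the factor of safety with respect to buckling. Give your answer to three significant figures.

n ≈ 1.39

I = a⁴/12 = 52.5⁴/12 = 6.331×10^5 mm⁴
I = 6.331×10^5 mm⁴ = 6.331×10^-7 m⁴
Effective length L_e = K·L = 0.5 × 6.16 = 3.080 m
P_cr = π²EI / L_e² = π² × 124×10⁹ × 6.331×10^-7 / 3.080² = 8.167×10^4 N
Factor of safety n = P_cr / P = 81.673 / 58.6 = 1.39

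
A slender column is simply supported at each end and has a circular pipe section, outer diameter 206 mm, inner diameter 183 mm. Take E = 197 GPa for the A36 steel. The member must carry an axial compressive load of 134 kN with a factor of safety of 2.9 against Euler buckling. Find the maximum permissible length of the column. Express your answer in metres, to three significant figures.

L_max ≈ 12.9 m

d_o = 206 mm, d_i = 183 mm
I = π(d_o⁴ − d_i⁴)/64 = π(206⁴ − 183.0⁴)/64 = 3.335×10^7 mm⁴
I = 3.335×10^-5 m⁴
Required critical load P_cr = n·P = 2.9 × 134 = 388.6 kN = 3.886×10^5 N
From P_cr = π²EI/(K·L)²:  L = (1/K)·√(π²EI/P_cr) = (1/1)·√(π²×1.97×10^11×3.335×10^-5/3.886×10^5)
L = 12.9 m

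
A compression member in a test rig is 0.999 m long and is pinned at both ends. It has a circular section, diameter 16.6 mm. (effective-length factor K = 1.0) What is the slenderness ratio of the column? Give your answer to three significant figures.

For a solid circle r = d/4 = 16.6/4 = 4.150 mm
L_e = K·L = 1 × 0.999 m = 0.9990 m = 999.00 mm
λ = L_e / r_min = 999.00 / 4.150 = 241

λ ≈ 241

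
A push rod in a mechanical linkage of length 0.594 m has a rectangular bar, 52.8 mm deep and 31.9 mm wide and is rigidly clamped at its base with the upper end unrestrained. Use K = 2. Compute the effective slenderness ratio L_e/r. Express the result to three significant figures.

For a rectangle r_min = b/√12 = 31.9/√12 = 9.209 mm
L_e = K·L = 2 × 0.594 m = 1.188 m = 1188.0 mm
λ = L_e / r_min = 1188.0 / 9.209 = 129

λ ≈ 129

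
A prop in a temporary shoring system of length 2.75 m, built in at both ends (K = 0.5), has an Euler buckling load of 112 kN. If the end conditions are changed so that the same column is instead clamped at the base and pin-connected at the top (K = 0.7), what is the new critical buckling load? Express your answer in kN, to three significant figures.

P_cr ≈ 57.1 kN

P_cr ∝ 1/K², so P_cr,new = P_cr,old × (K_old/K_new)² = 112 × (0.5/0.7)²
= 112 × 0.5102 = 57.1 kN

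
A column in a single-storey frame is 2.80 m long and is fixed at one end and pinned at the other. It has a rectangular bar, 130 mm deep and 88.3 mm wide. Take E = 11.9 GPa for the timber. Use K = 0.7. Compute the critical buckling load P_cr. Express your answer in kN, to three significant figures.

Buckling occurs about the weak axis: I_min = h·b³/12 with b = 88.3 mm (the shorter side).
I_min = 130×88.3³/12 = 7.458×10^6 mm⁴
I = 7.458×10^6 mm⁴ = 7.458×10^-6 m⁴
Effective length L_e = K·L = 0.7 × 2.80 = 1.960 m
P_cr = π²EI / L_e² = π² × 11.9×10⁹ × 7.458×10^-6 / 1.960² = 2.280×10^5 N

P_cr ≈ 228 kN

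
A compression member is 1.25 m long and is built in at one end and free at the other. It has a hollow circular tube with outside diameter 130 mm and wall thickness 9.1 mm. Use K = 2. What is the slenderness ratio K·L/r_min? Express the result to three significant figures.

λ ≈ 58.3

Inner diameter d_i = 130 − 2×9.1 = 111.8 mm
I = π(d_o⁴ − d_i⁴)/64 = π(130⁴ − 111.8⁴)/64 = 6.351×10^6 mm⁴
A = 3.456×10^3 mm²;  r_min = √(I/A) = √(6.351×10^6/3.456×10^3) = 42.87 mm
L_e = K·L = 2 × 1.25 m = 2.500 m = 2500.0 mm
λ = L_e / r_min = 2500.0 / 42.87 = 58.3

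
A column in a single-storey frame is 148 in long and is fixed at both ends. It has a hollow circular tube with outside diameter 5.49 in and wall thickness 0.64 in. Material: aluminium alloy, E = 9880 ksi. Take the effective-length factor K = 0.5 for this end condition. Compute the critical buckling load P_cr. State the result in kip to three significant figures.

P_cr ≈ 519 kip

Inner diameter d_i = 5.49 − 2×0.64 = 4.210 in
I = π(d_o⁴ − d_i⁴)/64 = π(5.49⁴ − 4.210⁴)/64 = 29.17 in⁴
Effective length L_e = K·L = 0.5 × 148 = 74.00 in
P_cr = π²EI / L_e² = π² × 9880×10³ × 29.17 / 74.00² = 5.195×10^5 lb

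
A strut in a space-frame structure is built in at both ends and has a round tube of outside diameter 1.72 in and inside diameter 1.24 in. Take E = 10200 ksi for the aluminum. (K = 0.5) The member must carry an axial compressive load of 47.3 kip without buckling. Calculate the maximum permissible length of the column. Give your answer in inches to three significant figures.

d_o = 1.72 in, d_i = 1.24 in
I = π(d_o⁴ − d_i⁴)/64 = π(1.72⁴ − 1.240⁴)/64 = 0.3136 in⁴
At the buckling limit P_cr = P = 4.730×10^4 lb
From P_cr = π²EI/(K·L)²:  L = (1/K)·√(π²EI/P_cr) = (1/0.5)·√(π²×1.02×10^7×0.3136/4.730×10^4)
L = 51.7 in

L_max ≈ 51.7 in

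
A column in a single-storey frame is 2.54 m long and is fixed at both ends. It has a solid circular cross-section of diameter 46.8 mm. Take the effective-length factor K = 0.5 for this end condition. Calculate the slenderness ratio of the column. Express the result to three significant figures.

λ ≈ 109

For a solid circle r = d/4 = 46.8/4 = 11.70 mm
L_e = K·L = 0.5 × 2.54 m = 1.270 m = 1270.0 mm
λ = L_e / r_min = 1270.0 / 11.70 = 109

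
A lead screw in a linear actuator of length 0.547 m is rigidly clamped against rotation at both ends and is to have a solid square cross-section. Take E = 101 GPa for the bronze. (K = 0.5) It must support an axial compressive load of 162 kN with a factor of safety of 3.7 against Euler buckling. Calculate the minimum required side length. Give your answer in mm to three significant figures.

Required P_cr = n·P = 3.7 × 162 = 599.4 kN
L_e = K·L = 0.5 × 0.547 = 0.2735 m
Required I = P_cr·L_e²/(π²E) = 5.994×10^5 × 0.2735² / (π² × 1.01×10^11) = 4.498×10^-8 m⁴
I_req = 4.498×10^4 mm⁴
Solid square: I = a⁴/12  ⇒  a = (12I)^(1/4) = (12×4.498×10^4)^(1/4) = 27.1 mm

a ≈ 27.1 mm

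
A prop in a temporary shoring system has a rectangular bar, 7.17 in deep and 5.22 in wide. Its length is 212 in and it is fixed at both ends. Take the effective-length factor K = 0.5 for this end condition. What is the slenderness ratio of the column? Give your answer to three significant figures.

For a rectangle r_min = b/√12 = 5.22/√12 = 1.507 in
L_e = K·L = 0.5 × 212 = 106.0 in
λ = L_e / r_min = 106.00 / 1.507 = 70.3

λ ≈ 70.3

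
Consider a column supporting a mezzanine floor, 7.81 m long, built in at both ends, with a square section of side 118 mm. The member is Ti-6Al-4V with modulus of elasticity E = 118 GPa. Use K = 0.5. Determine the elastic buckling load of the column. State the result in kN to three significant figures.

P_cr ≈ 1230 kN

I = a⁴/12 = 118⁴/12 = 1.616×10^7 mm⁴
I = 1.616×10^7 mm⁴ = 1.616×10^-5 m⁴
Effective length L_e = K·L = 0.5 × 7.81 = 3.905 m
P_cr = π²EI / L_e² = π² × 118×10⁹ × 1.616×10^-5 / 3.905² = 1.234×10^6 N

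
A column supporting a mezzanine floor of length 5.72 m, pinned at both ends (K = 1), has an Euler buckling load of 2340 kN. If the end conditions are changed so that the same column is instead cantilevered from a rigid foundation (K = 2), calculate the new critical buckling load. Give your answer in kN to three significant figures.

P_cr ∝ 1/K², so P_cr,new = P_cr,old × (K_old/K_new)² = 2340 × (1/2)²
= 2340 × 0.2500 = 585 kN

P_cr ≈ 585 kN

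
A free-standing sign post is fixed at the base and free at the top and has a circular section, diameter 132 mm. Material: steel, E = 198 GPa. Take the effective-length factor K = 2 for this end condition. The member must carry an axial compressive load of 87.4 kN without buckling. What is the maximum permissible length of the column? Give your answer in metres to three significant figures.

L_max ≈ 9.13 m

I = πd⁴/64 = π×132⁴/64 = 1.490×10^7 mm⁴
I = 1.490×10^-5 m⁴
At the buckling limit P_cr = P = 8.740×10^4 N
From P_cr = π²EI/(K·L)²:  L = (1/K)·√(π²EI/P_cr) = (1/2)·√(π²×1.98×10^11×1.490×10^-5/8.740×10^4)
L = 9.13 m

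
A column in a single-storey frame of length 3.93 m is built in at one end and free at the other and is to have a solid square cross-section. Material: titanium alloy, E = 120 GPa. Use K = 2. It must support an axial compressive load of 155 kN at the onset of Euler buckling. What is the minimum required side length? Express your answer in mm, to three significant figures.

a ≈ 99.2 mm

L_e = K·L = 2 × 3.93 = 7.860 m
Required I = P_cr·L_e²/(π²E) = 1.550×10^5 × 7.860² / (π² × 1.20×10^11) = 8.085×10^-6 m⁴
I_req = 8.085×10^6 mm⁴
Solid square: I = a⁴/12  ⇒  a = (12I)^(1/4) = (12×8.085×10^6)^(1/4) = 99.2 mm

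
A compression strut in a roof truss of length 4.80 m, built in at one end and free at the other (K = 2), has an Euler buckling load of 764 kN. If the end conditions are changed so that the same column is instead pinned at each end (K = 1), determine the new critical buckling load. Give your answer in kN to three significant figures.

P_cr ∝ 1/K², so P_cr,new = P_cr,old × (K_old/K_new)² = 764 × (2/1)²
= 764 × 4.000 = 3060 kN

P_cr ≈ 3060 kN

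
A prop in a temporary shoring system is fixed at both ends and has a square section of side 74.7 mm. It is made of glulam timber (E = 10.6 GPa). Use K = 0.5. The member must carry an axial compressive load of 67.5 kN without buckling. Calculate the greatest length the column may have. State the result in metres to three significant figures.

I = a⁴/12 = 74.7⁴/12 = 2.595×10^6 mm⁴
I = 2.595×10^-6 m⁴
At the buckling limit P_cr = P = 6.750×10^4 N
From P_cr = π²EI/(K·L)²:  L = (1/K)·√(π²EI/P_cr) = (1/0.5)·√(π²×1.06×10^10×2.595×10^-6/6.750×10^4)
L = 4.01 m

L_max ≈ 4.01 m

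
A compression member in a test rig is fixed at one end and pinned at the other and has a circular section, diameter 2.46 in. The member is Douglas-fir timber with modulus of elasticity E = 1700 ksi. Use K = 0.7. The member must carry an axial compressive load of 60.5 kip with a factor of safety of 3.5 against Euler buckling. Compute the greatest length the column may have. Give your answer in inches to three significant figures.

L_max ≈ 17.0 in

I = πd⁴/64 = π×2.46⁴/64 = 1.798 in⁴
Required critical load P_cr = n·P = 3.5 × 60.5 = 211.8 kip = 2.118×10^5 lb
From P_cr = π²EI/(K·L)²:  L = (1/K)·√(π²EI/P_cr) = (1/0.7)·√(π²×1.70×10^6×1.798/2.118×10^5)
L = 17.0 in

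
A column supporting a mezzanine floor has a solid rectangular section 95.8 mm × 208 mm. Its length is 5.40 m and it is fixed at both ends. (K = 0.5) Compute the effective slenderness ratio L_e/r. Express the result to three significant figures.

Buckling occurs about the weak axis: I_min = h·b³/12 with b = 95.8 mm (the shorter side).
I_min = 208×95.8³/12 = 1.524×10^7 mm⁴
A = 1.993×10^4 mm²;  r_min = √(I/A) = √(1.524×10^7/1.993×10^4) = 27.66 mm
L_e = K·L = 0.5 × 5.40 m = 2.700 m = 2700.0 mm
λ = L_e / r_min = 2700.0 / 27.66 = 97.6

λ ≈ 97.6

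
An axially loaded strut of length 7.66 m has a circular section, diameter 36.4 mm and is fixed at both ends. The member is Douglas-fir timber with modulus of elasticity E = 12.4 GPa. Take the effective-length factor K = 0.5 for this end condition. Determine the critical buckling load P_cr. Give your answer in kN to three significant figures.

P_cr ≈ 0.719 kN

I = πd⁴/64 = π×36.4⁴/64 = 8.617×10^4 mm⁴
I = 8.617×10^4 mm⁴ = 8.617×10^-8 m⁴
Effective length L_e = K·L = 0.5 × 7.66 = 3.830 m
P_cr = π²EI / L_e² = π² × 12.4×10⁹ × 8.617×10^-8 / 3.830² = 719.0 N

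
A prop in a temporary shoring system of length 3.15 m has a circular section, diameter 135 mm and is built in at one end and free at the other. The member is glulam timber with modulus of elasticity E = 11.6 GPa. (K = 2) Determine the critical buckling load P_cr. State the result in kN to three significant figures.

I = πd⁴/64 = π×135⁴/64 = 1.630×10^7 mm⁴
I = 1.630×10^7 mm⁴ = 1.630×10^-5 m⁴
Effective length L_e = K·L = 2 × 3.15 = 6.300 m
P_cr = π²EI / L_e² = π² × 11.6×10⁹ × 1.630×10^-5 / 6.300² = 4.703×10^4 N

P_cr ≈ 47.0 kN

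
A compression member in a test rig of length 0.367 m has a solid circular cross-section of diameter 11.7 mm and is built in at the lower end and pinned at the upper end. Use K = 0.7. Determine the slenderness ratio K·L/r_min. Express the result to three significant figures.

λ ≈ 87.8

For a solid circle r = d/4 = 11.7/4 = 2.925 mm
L_e = K·L = 0.7 × 0.367 m = 0.2569 m = 256.90 mm
λ = L_e / r_min = 256.90 / 2.925 = 87.8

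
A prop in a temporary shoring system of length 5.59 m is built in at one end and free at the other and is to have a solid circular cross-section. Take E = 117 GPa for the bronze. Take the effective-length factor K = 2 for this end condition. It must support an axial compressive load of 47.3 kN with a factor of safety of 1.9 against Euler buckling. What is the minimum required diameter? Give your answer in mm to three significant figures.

Required P_cr = n·P = 1.9 × 47.3 = 89.87 kN
L_e = K·L = 2 × 5.59 = 11.18 m
Required I = P_cr·L_e²/(π²E) = 8.987×10^4 × 11.18² / (π² × 1.17×10^11) = 9.728×10^-6 m⁴
I_req = 9.728×10^6 mm⁴
Solid circle: I = πd⁴/64  ⇒  d = (64I/π)^(1/4) = (64×9.728×10^6/π)^(1/4) = 119 mm

d ≈ 119 mm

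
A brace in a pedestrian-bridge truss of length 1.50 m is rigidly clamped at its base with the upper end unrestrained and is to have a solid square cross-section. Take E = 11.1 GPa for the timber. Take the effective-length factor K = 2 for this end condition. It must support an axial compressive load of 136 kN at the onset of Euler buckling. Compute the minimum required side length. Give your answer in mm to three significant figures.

a ≈ 108 mm

L_e = K·L = 2 × 1.50 = 3.000 m
Required I = P_cr·L_e²/(π²E) = 1.360×10^5 × 3.000² / (π² × 1.11×10^10) = 1.117×10^-5 m⁴
I_req = 1.117×10^7 mm⁴
Solid square: I = a⁴/12  ⇒  a = (12I)^(1/4) = (12×1.117×10^7)^(1/4) = 108 mm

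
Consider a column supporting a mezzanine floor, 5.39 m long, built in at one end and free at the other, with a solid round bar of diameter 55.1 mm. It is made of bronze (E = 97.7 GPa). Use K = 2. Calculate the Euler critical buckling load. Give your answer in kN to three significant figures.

I = πd⁴/64 = π×55.1⁴/64 = 4.525×10^5 mm⁴
I = 4.525×10^5 mm⁴ = 4.525×10^-7 m⁴
Effective length L_e = K·L = 2 × 5.39 = 10.78 m
P_cr = π²EI / L_e² = π² × 97.7×10⁹ × 4.525×10^-7 / 10.78² = 3.754×10^3 N

P_cr ≈ 3.75 kN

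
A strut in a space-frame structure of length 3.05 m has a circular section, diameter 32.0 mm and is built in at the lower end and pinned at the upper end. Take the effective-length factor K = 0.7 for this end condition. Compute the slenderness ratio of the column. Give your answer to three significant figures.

λ ≈ 267

For a solid circle r = d/4 = 32.0/4 = 8.000 mm
L_e = K·L = 0.7 × 3.05 m = 2.135 m = 2135.0 mm
λ = L_e / r_min = 2135.0 / 8.000 = 267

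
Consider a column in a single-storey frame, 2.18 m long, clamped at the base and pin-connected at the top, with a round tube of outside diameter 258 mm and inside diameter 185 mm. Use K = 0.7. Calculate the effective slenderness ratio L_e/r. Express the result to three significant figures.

d_o = 258 mm, d_i = 185 mm
I = π(d_o⁴ − d_i⁴)/64 = π(258⁴ − 185.0⁴)/64 = 1.600×10^8 mm⁴
A = 2.540×10^4 mm²;  r_min = √(I/A) = √(1.600×10^8/2.540×10^4) = 79.37 mm
L_e = K·L = 0.7 × 2.18 m = 1.526 m = 1526.0 mm
λ = L_e / r_min = 1526.0 / 79.37 = 19.2

λ ≈ 19.2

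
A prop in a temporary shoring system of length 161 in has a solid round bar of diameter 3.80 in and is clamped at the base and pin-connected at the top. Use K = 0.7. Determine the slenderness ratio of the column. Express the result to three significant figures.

λ ≈ 119

For a solid circle r = d/4 = 3.80/4 = 0.9500 in
L_e = K·L = 0.7 × 161 = 112.7 in
λ = L_e / r_min = 112.70 / 0.9500 = 119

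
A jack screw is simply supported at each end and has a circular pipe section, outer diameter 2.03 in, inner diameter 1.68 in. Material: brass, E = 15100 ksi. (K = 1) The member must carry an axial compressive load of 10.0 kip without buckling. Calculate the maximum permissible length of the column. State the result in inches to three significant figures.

L_max ≈ 81.2 in

d_o = 2.03 in, d_i = 1.68 in
I = π(d_o⁴ − d_i⁴)/64 = π(2.03⁴ − 1.680⁴)/64 = 0.4426 in⁴
At the buckling limit P_cr = P = 1.000×10^4 lb
From P_cr = π²EI/(K·L)²:  L = (1/K)·√(π²EI/P_cr) = (1/1)·√(π²×1.51×10^7×0.4426/1.000×10^4)
L = 81.2 in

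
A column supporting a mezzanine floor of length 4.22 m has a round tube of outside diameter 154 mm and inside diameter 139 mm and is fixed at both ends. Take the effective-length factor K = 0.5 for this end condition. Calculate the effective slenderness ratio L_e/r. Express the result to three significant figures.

λ ≈ 40.7

d_o = 154 mm, d_i = 139 mm
I = π(d_o⁴ − d_i⁴)/64 = π(154⁴ − 139.0⁴)/64 = 9.285×10^6 mm⁴
A = 3.452×10^3 mm²;  r_min = √(I/A) = √(9.285×10^6/3.452×10^3) = 51.86 mm
L_e = K·L = 0.5 × 4.22 m = 2.110 m = 2110.0 mm
λ = L_e / r_min = 2110.0 / 51.86 = 40.7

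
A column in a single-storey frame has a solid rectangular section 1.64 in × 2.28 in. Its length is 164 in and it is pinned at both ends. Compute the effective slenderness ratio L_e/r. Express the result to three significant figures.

λ ≈ 346

For a rectangle r_min = b/√12 = 1.64/√12 = 0.4734 in
L_e = K·L = 1 × 164 = 164.0 in
λ = L_e / r_min = 164.00 / 0.4734 = 346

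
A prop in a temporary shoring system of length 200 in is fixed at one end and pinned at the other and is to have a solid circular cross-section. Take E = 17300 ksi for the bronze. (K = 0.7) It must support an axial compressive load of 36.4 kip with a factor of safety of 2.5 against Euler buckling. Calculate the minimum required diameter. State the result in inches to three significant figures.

d ≈ 3.82 in

Required P_cr = n·P = 2.5 × 36.4 = 91.00 kip
L_e = K·L = 0.7 × 200 = 140.0 in
Required I = P_cr·L_e²/(π²E) = 9.100×10^4 × 140.0² / (π² × 1.73×10^7) = 10.45 in⁴
Solid circle: I = πd⁴/64  ⇒  d = (64I/π)^(1/4) = (64×10.45/π)^(1/4) = 3.82 in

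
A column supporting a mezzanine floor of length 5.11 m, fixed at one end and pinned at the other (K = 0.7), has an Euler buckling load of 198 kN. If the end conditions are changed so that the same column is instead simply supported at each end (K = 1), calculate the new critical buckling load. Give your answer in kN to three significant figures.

P_cr ∝ 1/K², so P_cr,new = P_cr,old × (K_old/K_new)² = 198 × (0.7/1)²
= 198 × 0.4900 = 97.0 kN

P_cr ≈ 97.0 kN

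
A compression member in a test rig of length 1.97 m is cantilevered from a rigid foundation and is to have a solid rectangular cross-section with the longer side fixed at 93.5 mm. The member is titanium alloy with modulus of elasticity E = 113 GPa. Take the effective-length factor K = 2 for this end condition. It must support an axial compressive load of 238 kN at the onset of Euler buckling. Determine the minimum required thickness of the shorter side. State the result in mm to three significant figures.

L_e = K·L = 2 × 1.97 = 3.940 m
Required I = P_cr·L_e²/(π²E) = 2.380×10^5 × 3.940² / (π² × 1.13×10^11) = 3.313×10^-6 m⁴
I_req = 3.313×10^6 mm⁴
Rectangle, weak axis: I_min = h·b³/12 with h = 93.5 mm fixed  ⇒  b = (12I/h)^(1/3) = 75.2 mm

b ≈ 75.2 mm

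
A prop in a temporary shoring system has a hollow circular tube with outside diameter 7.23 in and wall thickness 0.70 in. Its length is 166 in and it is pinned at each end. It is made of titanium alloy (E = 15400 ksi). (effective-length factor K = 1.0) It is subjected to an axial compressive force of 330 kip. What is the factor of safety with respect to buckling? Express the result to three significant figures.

n ≈ 1.29

Inner diameter d_i = 7.23 − 2×0.70 = 5.830 in
I = π(d_o⁴ − d_i⁴)/64 = π(7.23⁴ − 5.830⁴)/64 = 77.42 in⁴
Effective length L_e = K·L = 1 × 166 = 166.0 in
P_cr = π²EI / L_e² = π² × 15400×10³ × 77.42 / 166.0² = 4.270×10^5 lb
Factor of safety n = P_cr / P = 427.04 / 330 = 1.29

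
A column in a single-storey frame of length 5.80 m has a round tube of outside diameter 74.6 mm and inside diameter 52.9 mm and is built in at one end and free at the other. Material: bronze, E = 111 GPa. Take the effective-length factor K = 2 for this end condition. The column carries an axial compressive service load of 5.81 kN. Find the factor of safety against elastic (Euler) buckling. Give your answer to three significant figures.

d_o = 74.6 mm, d_i = 52.9 mm
I = π(d_o⁴ − d_i⁴)/64 = π(74.6⁴ − 52.90⁴)/64 = 1.136×10^6 mm⁴
I = 1.136×10^6 mm⁴ = 1.136×10^-6 m⁴
Effective length L_e = K·L = 2 × 5.80 = 11.60 m
P_cr = π²EI / L_e² = π² × 111×10⁹ × 1.136×10^-6 / 11.60² = 9.248×10^3 N
Factor of safety n = P_cr / P = 9.2478 / 5.81 = 1.59

n ≈ 1.59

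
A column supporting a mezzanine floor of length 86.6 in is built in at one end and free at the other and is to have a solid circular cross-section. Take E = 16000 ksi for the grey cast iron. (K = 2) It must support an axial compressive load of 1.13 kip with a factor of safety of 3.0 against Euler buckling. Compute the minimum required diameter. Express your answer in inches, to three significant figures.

Required P_cr = n·P = 3.0 × 1.13 = 3.390 kip
L_e = K·L = 2 × 86.6 = 173.2 in
Required I = P_cr·L_e²/(π²E) = 3.390×10^3 × 173.2² / (π² × 1.60×10^7) = 0.6440 in⁴
Solid circle: I = πd⁴/64  ⇒  d = (64I/π)^(1/4) = (64×0.6440/π)^(1/4) = 1.90 in

d ≈ 1.90 in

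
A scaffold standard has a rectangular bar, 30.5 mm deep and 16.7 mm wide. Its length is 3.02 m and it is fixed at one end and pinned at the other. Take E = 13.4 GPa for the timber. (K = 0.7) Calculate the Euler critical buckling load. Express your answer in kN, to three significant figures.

P_cr ≈ 0.350 kN

Buckling occurs about the weak axis: I_min = h·b³/12 with b = 16.7 mm (the shorter side).
I_min = 30.5×16.7³/12 = 1.184×10^4 mm⁴
I = 1.184×10^4 mm⁴ = 1.184×10^-8 m⁴
Effective length L_e = K·L = 0.7 × 3.02 = 2.114 m
P_cr = π²EI / L_e² = π² × 13.4×10⁹ × 1.184×10^-8 / 2.114² = 350.3 N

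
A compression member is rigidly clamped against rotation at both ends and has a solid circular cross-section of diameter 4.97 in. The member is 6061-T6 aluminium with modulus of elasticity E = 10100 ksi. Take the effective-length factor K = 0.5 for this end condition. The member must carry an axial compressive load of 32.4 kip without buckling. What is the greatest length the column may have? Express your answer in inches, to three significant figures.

L_max ≈ 607 in

I = πd⁴/64 = π×4.97⁴/64 = 29.95 in⁴
At the buckling limit P_cr = P = 3.240×10^4 lb
From P_cr = π²EI/(K·L)²:  L = (1/K)·√(π²EI/P_cr) = (1/0.5)·√(π²×1.01×10^7×29.95/3.240×10^4)
L = 607 in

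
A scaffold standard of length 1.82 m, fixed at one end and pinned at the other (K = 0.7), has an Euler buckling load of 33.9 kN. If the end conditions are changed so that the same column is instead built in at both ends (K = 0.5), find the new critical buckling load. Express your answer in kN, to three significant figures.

P_cr ∝ 1/K², so P_cr,new = P_cr,old × (K_old/K_new)² = 33.9 × (0.7/0.5)²
= 33.9 × 1.960 = 66.4 kN

P_cr ≈ 66.4 kN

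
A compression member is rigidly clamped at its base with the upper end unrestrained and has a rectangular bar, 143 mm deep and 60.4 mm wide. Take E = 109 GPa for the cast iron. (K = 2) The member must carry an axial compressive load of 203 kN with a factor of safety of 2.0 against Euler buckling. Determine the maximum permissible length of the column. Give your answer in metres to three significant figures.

L_max ≈ 1.32 m

Buckling occurs about the weak axis: I_min = h·b³/12 with b = 60.4 mm (the shorter side).
I_min = 143×60.4³/12 = 2.626×10^6 mm⁴
I = 2.626×10^-6 m⁴
Required critical load P_cr = n·P = 2.0 × 203 = 406.0 kN = 4.060×10^5 N
From P_cr = π²EI/(K·L)²:  L = (1/K)·√(π²EI/P_cr) = (1/2)·√(π²×1.09×10^11×2.626×10^-6/4.060×10^5)
L = 1.32 m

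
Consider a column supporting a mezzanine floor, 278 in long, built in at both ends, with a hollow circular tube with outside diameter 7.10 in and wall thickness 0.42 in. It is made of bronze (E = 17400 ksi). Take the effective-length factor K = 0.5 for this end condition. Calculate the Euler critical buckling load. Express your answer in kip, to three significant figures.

P_cr ≈ 439 kip

Inner diameter d_i = 7.10 − 2×0.42 = 6.260 in
I = π(d_o⁴ − d_i⁴)/64 = π(7.10⁴ − 6.260⁴)/64 = 49.36 in⁴
Effective length L_e = K·L = 0.5 × 278 = 139.0 in
P_cr = π²EI / L_e² = π² × 17400×10³ × 49.36 / 139.0² = 4.387×10^5 lb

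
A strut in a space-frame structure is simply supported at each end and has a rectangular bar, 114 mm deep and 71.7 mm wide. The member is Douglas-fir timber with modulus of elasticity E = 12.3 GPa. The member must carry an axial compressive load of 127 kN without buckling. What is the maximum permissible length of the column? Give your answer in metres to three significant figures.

Buckling occurs about the weak axis: I_min = h·b³/12 with b = 71.7 mm (the shorter side).
I_min = 114×71.7³/12 = 3.502×10^6 mm⁴
I = 3.502×10^-6 m⁴
At the buckling limit P_cr = P = 1.270×10^5 N
From P_cr = π²EI/(K·L)²:  L = (1/K)·√(π²EI/P_cr) = (1/1)·√(π²×1.23×10^10×3.502×10^-6/1.270×10^5)
L = 1.83 m

L_max ≈ 1.83 m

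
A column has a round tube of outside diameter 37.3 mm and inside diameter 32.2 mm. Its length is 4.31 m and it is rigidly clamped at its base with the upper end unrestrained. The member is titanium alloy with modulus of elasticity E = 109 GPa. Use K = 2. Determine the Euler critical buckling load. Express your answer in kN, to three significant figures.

d_o = 37.3 mm, d_i = 32.2 mm
I = π(d_o⁴ − d_i⁴)/64 = π(37.3⁴ − 32.20⁴)/64 = 4.225×10^4 mm⁴
I = 4.225×10^4 mm⁴ = 4.225×10^-8 m⁴
Effective length L_e = K·L = 2 × 4.31 = 8.620 m
P_cr = π²EI / L_e² = π² × 109×10⁹ × 4.225×10^-8 / 8.620² = 611.7 N

P_cr ≈ 0.612 kN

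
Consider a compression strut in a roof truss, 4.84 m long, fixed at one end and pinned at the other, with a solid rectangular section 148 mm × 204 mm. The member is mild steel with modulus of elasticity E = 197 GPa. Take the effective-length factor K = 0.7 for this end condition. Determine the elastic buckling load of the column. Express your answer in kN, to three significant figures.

Buckling occurs about the weak axis: I_min = h·b³/12 with b = 148 mm (the shorter side).
I_min = 204×148³/12 = 5.511×10^7 mm⁴
I = 5.511×10^7 mm⁴ = 5.511×10^-5 m⁴
Effective length L_e = K·L = 0.7 × 4.84 = 3.388 m
P_cr = π²EI / L_e² = π² × 197×10⁹ × 5.511×10^-5 / 3.388² = 9.335×10^6 N

P_cr ≈ 9330 kN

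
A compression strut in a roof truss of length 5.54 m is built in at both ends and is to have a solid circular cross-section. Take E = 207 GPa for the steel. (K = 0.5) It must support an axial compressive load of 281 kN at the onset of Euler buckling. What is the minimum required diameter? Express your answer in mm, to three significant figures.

L_e = K·L = 0.5 × 5.54 = 2.770 m
Required I = P_cr·L_e²/(π²E) = 2.810×10^5 × 2.770² / (π² × 2.07×10^11) = 1.055×10^-6 m⁴
I_req = 1.055×10^6 mm⁴
Solid circle: I = πd⁴/64  ⇒  d = (64I/π)^(1/4) = (64×1.055×10^6/π)^(1/4) = 68.1 mm

d ≈ 68.1 mm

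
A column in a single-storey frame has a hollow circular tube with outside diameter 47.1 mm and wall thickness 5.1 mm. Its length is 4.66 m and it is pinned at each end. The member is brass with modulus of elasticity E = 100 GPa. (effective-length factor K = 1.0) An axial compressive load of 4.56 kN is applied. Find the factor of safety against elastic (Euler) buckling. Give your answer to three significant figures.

n ≈ 1.50

Inner diameter d_i = 47.1 − 2×5.1 = 36.90 mm
I = π(d_o⁴ − d_i⁴)/64 = π(47.1⁴ − 36.90⁴)/64 = 1.506×10^5 mm⁴
I = 1.506×10^5 mm⁴ = 1.506×10^-7 m⁴
Effective length L_e = K·L = 1 × 4.66 = 4.660 m
P_cr = π²EI / L_e² = π² × 100×10⁹ × 1.506×10^-7 / 4.660² = 6.843×10^3 N
Factor of safety n = P_cr / P = 6.8433 / 4.56 = 1.50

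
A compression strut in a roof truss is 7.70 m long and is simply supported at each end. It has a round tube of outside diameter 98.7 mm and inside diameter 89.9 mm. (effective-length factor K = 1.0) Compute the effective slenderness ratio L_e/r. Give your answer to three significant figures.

d_o = 98.7 mm, d_i = 89.9 mm
I = π(d_o⁴ − d_i⁴)/64 = π(98.7⁴ − 89.90⁴)/64 = 1.452×10^6 mm⁴
A = 1.304×10^3 mm²;  r_min = √(I/A) = √(1.452×10^6/1.304×10^3) = 33.38 mm
L_e = K·L = 1 × 7.70 m = 7.700 m = 7700.0 mm
λ = L_e / r_min = 7700.0 / 33.38 = 231

λ ≈ 231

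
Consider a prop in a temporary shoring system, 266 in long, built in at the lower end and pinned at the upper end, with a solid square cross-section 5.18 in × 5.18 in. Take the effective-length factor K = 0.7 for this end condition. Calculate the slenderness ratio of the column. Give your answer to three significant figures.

λ ≈ 125

For a square r = a/√12 = 5.18/√12 = 1.495 in
L_e = K·L = 0.7 × 266 = 186.2 in
λ = L_e / r_min = 186.20 / 1.495 = 125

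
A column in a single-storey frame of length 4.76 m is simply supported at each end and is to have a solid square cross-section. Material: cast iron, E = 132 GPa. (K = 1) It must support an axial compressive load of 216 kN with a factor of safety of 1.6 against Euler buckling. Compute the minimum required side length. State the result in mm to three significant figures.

a ≈ 92.2 mm

Required P_cr = n·P = 1.6 × 216 = 345.6 kN
L_e = K·L = 1 × 4.76 = 4.760 m
Required I = P_cr·L_e²/(π²E) = 3.456×10^5 × 4.760² / (π² × 1.32×10^11) = 6.011×10^-6 m⁴
I_req = 6.011×10^6 mm⁴
Solid square: I = a⁴/12  ⇒  a = (12I)^(1/4) = (12×6.011×10^6)^(1/4) = 92.2 mm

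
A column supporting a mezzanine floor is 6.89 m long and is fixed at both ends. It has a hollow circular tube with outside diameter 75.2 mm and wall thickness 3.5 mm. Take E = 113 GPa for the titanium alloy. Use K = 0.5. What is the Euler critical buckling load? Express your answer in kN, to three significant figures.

Inner diameter d_i = 75.2 − 2×3.5 = 68.20 mm
I = π(d_o⁴ − d_i⁴)/64 = π(75.2⁴ − 68.20⁴)/64 = 5.078×10^5 mm⁴
I = 5.078×10^5 mm⁴ = 5.078×10^-7 m⁴
Effective length L_e = K·L = 0.5 × 6.89 = 3.445 m
P_cr = π²EI / L_e² = π² × 113×10⁹ × 5.078×10^-7 / 3.445² = 4.772×10^4 N

P_cr ≈ 47.7 kN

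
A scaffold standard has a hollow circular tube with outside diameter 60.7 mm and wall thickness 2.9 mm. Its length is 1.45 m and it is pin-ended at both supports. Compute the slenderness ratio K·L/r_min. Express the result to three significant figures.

Inner diameter d_i = 60.7 − 2×2.9 = 54.90 mm
I = π(d_o⁴ − d_i⁴)/64 = π(60.7⁴ − 54.90⁴)/64 = 2.205×10^5 mm⁴
A = 526.6 mm²;  r_min = √(I/A) = √(2.205×10^5/526.6) = 20.46 mm
L_e = K·L = 1 × 1.45 m = 1.450 m = 1450.0 mm
λ = L_e / r_min = 1450.0 / 20.46 = 70.9

λ ≈ 70.9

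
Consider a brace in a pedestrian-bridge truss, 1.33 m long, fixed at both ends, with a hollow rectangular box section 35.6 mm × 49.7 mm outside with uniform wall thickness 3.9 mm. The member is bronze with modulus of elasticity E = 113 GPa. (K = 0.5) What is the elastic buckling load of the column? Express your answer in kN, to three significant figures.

Inner dimensions: h_i = 49.7 − 2×3.9 = 41.90 mm, b_i = 35.6 − 2×3.9 = 27.80 mm
Weak-axis I_min = (h_o·b_o³ − h_i·b_i³)/12 with b_o = 35.6, b_i = 27.80 mm (shorter outer/inner sides).
I_min = (49.7×35.6³ − 41.90×27.80³)/12 = 1.118×10^5 mm⁴
I = 1.118×10^5 mm⁴ = 1.118×10^-7 m⁴
Effective length L_e = K·L = 0.5 × 1.33 = 0.6650 m
P_cr = π²EI / L_e² = π² × 113×10⁹ × 1.118×10^-7 / 0.6650² = 2.821×10^5 N

P_cr ≈ 282 kN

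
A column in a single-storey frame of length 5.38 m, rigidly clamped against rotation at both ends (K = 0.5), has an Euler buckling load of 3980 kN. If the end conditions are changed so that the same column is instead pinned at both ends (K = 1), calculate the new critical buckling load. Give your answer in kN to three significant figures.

P_cr ≈ 995 kN

P_cr ∝ 1/K², so P_cr,new = P_cr,old × (K_old/K_new)² = 3980 × (0.5/1)²
= 3980 × 0.2500 = 995 kN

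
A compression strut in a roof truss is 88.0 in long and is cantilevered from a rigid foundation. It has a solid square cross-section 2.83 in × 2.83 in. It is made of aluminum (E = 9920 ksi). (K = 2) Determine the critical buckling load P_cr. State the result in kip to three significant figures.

P_cr ≈ 16.9 kip

I = a⁴/12 = 2.83⁴/12 = 5.345 in⁴
Effective length L_e = K·L = 2 × 88.0 = 176.0 in
P_cr = π²EI / L_e² = π² × 9920×10³ × 5.345 / 176.0² = 1.689×10^4 lb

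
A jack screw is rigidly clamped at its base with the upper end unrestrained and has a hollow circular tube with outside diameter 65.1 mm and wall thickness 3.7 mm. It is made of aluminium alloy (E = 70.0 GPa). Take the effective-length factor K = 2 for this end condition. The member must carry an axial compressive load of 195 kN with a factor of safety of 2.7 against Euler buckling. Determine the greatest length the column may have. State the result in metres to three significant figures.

L_max ≈ 0.333 m

Inner diameter d_i = 65.1 − 2×3.7 = 57.70 mm
I = π(d_o⁴ − d_i⁴)/64 = π(65.1⁴ − 57.70⁴)/64 = 3.376×10^5 mm⁴
I = 3.376×10^-7 m⁴
Required critical load P_cr = n·P = 2.7 × 195 = 526.5 kN = 5.265×10^5 N
From P_cr = π²EI/(K·L)²:  L = (1/K)·√(π²EI/P_cr) = (1/2)·√(π²×7.00×10^10×3.376×10^-7/5.265×10^5)
L = 0.333 m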